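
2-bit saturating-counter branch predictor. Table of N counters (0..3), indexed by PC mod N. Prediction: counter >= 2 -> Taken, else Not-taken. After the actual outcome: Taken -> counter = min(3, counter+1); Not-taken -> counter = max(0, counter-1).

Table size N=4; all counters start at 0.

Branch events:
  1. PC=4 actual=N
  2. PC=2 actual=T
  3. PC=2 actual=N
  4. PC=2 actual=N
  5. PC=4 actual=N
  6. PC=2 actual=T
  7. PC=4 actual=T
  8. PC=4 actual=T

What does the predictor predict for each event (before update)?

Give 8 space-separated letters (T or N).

Answer: N N N N N N N N

Derivation:
Ev 1: PC=4 idx=0 pred=N actual=N -> ctr[0]=0
Ev 2: PC=2 idx=2 pred=N actual=T -> ctr[2]=1
Ev 3: PC=2 idx=2 pred=N actual=N -> ctr[2]=0
Ev 4: PC=2 idx=2 pred=N actual=N -> ctr[2]=0
Ev 5: PC=4 idx=0 pred=N actual=N -> ctr[0]=0
Ev 6: PC=2 idx=2 pred=N actual=T -> ctr[2]=1
Ev 7: PC=4 idx=0 pred=N actual=T -> ctr[0]=1
Ev 8: PC=4 idx=0 pred=N actual=T -> ctr[0]=2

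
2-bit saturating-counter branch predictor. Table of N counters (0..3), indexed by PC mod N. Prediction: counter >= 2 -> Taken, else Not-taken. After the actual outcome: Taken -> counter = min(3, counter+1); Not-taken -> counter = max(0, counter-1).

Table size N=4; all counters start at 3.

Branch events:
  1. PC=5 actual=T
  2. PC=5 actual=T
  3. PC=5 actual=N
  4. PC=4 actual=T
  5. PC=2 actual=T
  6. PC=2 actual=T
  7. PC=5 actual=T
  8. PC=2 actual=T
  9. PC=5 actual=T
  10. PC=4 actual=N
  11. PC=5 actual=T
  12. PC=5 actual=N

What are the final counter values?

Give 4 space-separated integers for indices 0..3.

Ev 1: PC=5 idx=1 pred=T actual=T -> ctr[1]=3
Ev 2: PC=5 idx=1 pred=T actual=T -> ctr[1]=3
Ev 3: PC=5 idx=1 pred=T actual=N -> ctr[1]=2
Ev 4: PC=4 idx=0 pred=T actual=T -> ctr[0]=3
Ev 5: PC=2 idx=2 pred=T actual=T -> ctr[2]=3
Ev 6: PC=2 idx=2 pred=T actual=T -> ctr[2]=3
Ev 7: PC=5 idx=1 pred=T actual=T -> ctr[1]=3
Ev 8: PC=2 idx=2 pred=T actual=T -> ctr[2]=3
Ev 9: PC=5 idx=1 pred=T actual=T -> ctr[1]=3
Ev 10: PC=4 idx=0 pred=T actual=N -> ctr[0]=2
Ev 11: PC=5 idx=1 pred=T actual=T -> ctr[1]=3
Ev 12: PC=5 idx=1 pred=T actual=N -> ctr[1]=2

Answer: 2 2 3 3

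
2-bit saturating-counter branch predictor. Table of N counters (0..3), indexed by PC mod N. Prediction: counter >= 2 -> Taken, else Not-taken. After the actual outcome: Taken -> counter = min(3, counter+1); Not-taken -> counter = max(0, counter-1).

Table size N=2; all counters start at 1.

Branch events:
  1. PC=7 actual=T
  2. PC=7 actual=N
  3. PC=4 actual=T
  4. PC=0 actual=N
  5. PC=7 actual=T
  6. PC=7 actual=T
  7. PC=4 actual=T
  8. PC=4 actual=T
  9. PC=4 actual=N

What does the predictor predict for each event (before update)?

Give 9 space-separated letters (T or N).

Answer: N T N T N T N T T

Derivation:
Ev 1: PC=7 idx=1 pred=N actual=T -> ctr[1]=2
Ev 2: PC=7 idx=1 pred=T actual=N -> ctr[1]=1
Ev 3: PC=4 idx=0 pred=N actual=T -> ctr[0]=2
Ev 4: PC=0 idx=0 pred=T actual=N -> ctr[0]=1
Ev 5: PC=7 idx=1 pred=N actual=T -> ctr[1]=2
Ev 6: PC=7 idx=1 pred=T actual=T -> ctr[1]=3
Ev 7: PC=4 idx=0 pred=N actual=T -> ctr[0]=2
Ev 8: PC=4 idx=0 pred=T actual=T -> ctr[0]=3
Ev 9: PC=4 idx=0 pred=T actual=N -> ctr[0]=2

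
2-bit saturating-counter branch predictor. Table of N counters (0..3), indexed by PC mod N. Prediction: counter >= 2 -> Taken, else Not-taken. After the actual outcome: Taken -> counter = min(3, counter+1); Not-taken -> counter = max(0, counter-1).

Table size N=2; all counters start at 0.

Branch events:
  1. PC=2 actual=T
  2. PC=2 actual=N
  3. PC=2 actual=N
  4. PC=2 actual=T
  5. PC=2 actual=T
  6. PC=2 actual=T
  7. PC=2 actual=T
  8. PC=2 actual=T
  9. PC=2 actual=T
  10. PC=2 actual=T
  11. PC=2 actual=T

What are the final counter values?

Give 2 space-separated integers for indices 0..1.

Answer: 3 0

Derivation:
Ev 1: PC=2 idx=0 pred=N actual=T -> ctr[0]=1
Ev 2: PC=2 idx=0 pred=N actual=N -> ctr[0]=0
Ev 3: PC=2 idx=0 pred=N actual=N -> ctr[0]=0
Ev 4: PC=2 idx=0 pred=N actual=T -> ctr[0]=1
Ev 5: PC=2 idx=0 pred=N actual=T -> ctr[0]=2
Ev 6: PC=2 idx=0 pred=T actual=T -> ctr[0]=3
Ev 7: PC=2 idx=0 pred=T actual=T -> ctr[0]=3
Ev 8: PC=2 idx=0 pred=T actual=T -> ctr[0]=3
Ev 9: PC=2 idx=0 pred=T actual=T -> ctr[0]=3
Ev 10: PC=2 idx=0 pred=T actual=T -> ctr[0]=3
Ev 11: PC=2 idx=0 pred=T actual=T -> ctr[0]=3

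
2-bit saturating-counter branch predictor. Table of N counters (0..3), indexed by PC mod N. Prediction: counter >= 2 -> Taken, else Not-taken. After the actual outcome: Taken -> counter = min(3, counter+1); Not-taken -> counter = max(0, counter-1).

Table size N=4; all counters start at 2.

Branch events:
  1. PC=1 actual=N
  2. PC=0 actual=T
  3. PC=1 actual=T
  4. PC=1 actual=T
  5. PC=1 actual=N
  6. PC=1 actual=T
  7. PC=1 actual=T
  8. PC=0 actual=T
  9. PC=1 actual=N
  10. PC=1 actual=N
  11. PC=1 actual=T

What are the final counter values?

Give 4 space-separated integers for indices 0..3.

Answer: 3 2 2 2

Derivation:
Ev 1: PC=1 idx=1 pred=T actual=N -> ctr[1]=1
Ev 2: PC=0 idx=0 pred=T actual=T -> ctr[0]=3
Ev 3: PC=1 idx=1 pred=N actual=T -> ctr[1]=2
Ev 4: PC=1 idx=1 pred=T actual=T -> ctr[1]=3
Ev 5: PC=1 idx=1 pred=T actual=N -> ctr[1]=2
Ev 6: PC=1 idx=1 pred=T actual=T -> ctr[1]=3
Ev 7: PC=1 idx=1 pred=T actual=T -> ctr[1]=3
Ev 8: PC=0 idx=0 pred=T actual=T -> ctr[0]=3
Ev 9: PC=1 idx=1 pred=T actual=N -> ctr[1]=2
Ev 10: PC=1 idx=1 pred=T actual=N -> ctr[1]=1
Ev 11: PC=1 idx=1 pred=N actual=T -> ctr[1]=2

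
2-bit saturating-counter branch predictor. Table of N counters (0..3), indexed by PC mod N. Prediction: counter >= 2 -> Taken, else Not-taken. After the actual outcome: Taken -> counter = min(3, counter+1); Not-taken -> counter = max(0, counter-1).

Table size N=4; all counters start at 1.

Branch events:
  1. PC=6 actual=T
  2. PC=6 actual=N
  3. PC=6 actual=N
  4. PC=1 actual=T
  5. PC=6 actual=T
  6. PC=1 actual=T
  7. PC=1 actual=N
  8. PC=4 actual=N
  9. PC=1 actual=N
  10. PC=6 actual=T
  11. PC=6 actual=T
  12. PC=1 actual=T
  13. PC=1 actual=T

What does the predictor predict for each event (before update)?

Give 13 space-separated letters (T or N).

Answer: N T N N N T T N T N T N T

Derivation:
Ev 1: PC=6 idx=2 pred=N actual=T -> ctr[2]=2
Ev 2: PC=6 idx=2 pred=T actual=N -> ctr[2]=1
Ev 3: PC=6 idx=2 pred=N actual=N -> ctr[2]=0
Ev 4: PC=1 idx=1 pred=N actual=T -> ctr[1]=2
Ev 5: PC=6 idx=2 pred=N actual=T -> ctr[2]=1
Ev 6: PC=1 idx=1 pred=T actual=T -> ctr[1]=3
Ev 7: PC=1 idx=1 pred=T actual=N -> ctr[1]=2
Ev 8: PC=4 idx=0 pred=N actual=N -> ctr[0]=0
Ev 9: PC=1 idx=1 pred=T actual=N -> ctr[1]=1
Ev 10: PC=6 idx=2 pred=N actual=T -> ctr[2]=2
Ev 11: PC=6 idx=2 pred=T actual=T -> ctr[2]=3
Ev 12: PC=1 idx=1 pred=N actual=T -> ctr[1]=2
Ev 13: PC=1 idx=1 pred=T actual=T -> ctr[1]=3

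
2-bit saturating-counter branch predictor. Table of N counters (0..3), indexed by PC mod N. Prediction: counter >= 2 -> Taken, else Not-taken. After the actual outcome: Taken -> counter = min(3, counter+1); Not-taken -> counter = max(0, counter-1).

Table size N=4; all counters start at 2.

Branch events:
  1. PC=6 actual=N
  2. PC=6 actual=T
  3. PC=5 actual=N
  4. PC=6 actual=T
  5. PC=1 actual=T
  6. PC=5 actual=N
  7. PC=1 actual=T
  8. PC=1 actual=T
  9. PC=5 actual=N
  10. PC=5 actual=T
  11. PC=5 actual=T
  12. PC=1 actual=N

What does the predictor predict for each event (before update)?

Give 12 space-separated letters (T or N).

Answer: T N T T N T N T T T T T

Derivation:
Ev 1: PC=6 idx=2 pred=T actual=N -> ctr[2]=1
Ev 2: PC=6 idx=2 pred=N actual=T -> ctr[2]=2
Ev 3: PC=5 idx=1 pred=T actual=N -> ctr[1]=1
Ev 4: PC=6 idx=2 pred=T actual=T -> ctr[2]=3
Ev 5: PC=1 idx=1 pred=N actual=T -> ctr[1]=2
Ev 6: PC=5 idx=1 pred=T actual=N -> ctr[1]=1
Ev 7: PC=1 idx=1 pred=N actual=T -> ctr[1]=2
Ev 8: PC=1 idx=1 pred=T actual=T -> ctr[1]=3
Ev 9: PC=5 idx=1 pred=T actual=N -> ctr[1]=2
Ev 10: PC=5 idx=1 pred=T actual=T -> ctr[1]=3
Ev 11: PC=5 idx=1 pred=T actual=T -> ctr[1]=3
Ev 12: PC=1 idx=1 pred=T actual=N -> ctr[1]=2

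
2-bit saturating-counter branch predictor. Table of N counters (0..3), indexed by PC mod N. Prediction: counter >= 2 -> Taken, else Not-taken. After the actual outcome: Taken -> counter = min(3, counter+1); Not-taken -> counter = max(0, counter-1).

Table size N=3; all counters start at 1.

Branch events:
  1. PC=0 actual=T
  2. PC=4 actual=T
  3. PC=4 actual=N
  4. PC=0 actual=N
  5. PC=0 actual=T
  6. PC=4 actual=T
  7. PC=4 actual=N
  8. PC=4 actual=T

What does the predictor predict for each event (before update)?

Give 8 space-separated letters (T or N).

Answer: N N T T N N T N

Derivation:
Ev 1: PC=0 idx=0 pred=N actual=T -> ctr[0]=2
Ev 2: PC=4 idx=1 pred=N actual=T -> ctr[1]=2
Ev 3: PC=4 idx=1 pred=T actual=N -> ctr[1]=1
Ev 4: PC=0 idx=0 pred=T actual=N -> ctr[0]=1
Ev 5: PC=0 idx=0 pred=N actual=T -> ctr[0]=2
Ev 6: PC=4 idx=1 pred=N actual=T -> ctr[1]=2
Ev 7: PC=4 idx=1 pred=T actual=N -> ctr[1]=1
Ev 8: PC=4 idx=1 pred=N actual=T -> ctr[1]=2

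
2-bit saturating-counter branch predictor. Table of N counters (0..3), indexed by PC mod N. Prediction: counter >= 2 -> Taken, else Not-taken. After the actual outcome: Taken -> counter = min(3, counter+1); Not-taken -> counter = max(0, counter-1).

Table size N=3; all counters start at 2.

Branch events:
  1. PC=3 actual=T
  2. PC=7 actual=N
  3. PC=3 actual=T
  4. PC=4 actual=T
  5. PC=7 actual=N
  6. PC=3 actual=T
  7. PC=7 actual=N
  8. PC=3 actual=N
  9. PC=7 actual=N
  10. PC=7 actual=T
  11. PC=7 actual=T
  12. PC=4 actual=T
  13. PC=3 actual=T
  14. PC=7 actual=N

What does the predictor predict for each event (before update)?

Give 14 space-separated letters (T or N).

Answer: T T T N T T N T N N N T T T

Derivation:
Ev 1: PC=3 idx=0 pred=T actual=T -> ctr[0]=3
Ev 2: PC=7 idx=1 pred=T actual=N -> ctr[1]=1
Ev 3: PC=3 idx=0 pred=T actual=T -> ctr[0]=3
Ev 4: PC=4 idx=1 pred=N actual=T -> ctr[1]=2
Ev 5: PC=7 idx=1 pred=T actual=N -> ctr[1]=1
Ev 6: PC=3 idx=0 pred=T actual=T -> ctr[0]=3
Ev 7: PC=7 idx=1 pred=N actual=N -> ctr[1]=0
Ev 8: PC=3 idx=0 pred=T actual=N -> ctr[0]=2
Ev 9: PC=7 idx=1 pred=N actual=N -> ctr[1]=0
Ev 10: PC=7 idx=1 pred=N actual=T -> ctr[1]=1
Ev 11: PC=7 idx=1 pred=N actual=T -> ctr[1]=2
Ev 12: PC=4 idx=1 pred=T actual=T -> ctr[1]=3
Ev 13: PC=3 idx=0 pred=T actual=T -> ctr[0]=3
Ev 14: PC=7 idx=1 pred=T actual=N -> ctr[1]=2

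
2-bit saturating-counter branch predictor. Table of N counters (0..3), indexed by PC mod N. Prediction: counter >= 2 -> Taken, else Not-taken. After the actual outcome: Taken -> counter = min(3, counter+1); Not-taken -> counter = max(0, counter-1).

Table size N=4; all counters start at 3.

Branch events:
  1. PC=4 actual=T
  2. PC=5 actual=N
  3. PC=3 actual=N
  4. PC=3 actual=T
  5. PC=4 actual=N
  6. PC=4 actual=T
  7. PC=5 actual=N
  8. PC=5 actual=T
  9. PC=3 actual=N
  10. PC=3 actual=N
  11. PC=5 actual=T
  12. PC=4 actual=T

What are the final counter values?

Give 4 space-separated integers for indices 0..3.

Answer: 3 3 3 1

Derivation:
Ev 1: PC=4 idx=0 pred=T actual=T -> ctr[0]=3
Ev 2: PC=5 idx=1 pred=T actual=N -> ctr[1]=2
Ev 3: PC=3 idx=3 pred=T actual=N -> ctr[3]=2
Ev 4: PC=3 idx=3 pred=T actual=T -> ctr[3]=3
Ev 5: PC=4 idx=0 pred=T actual=N -> ctr[0]=2
Ev 6: PC=4 idx=0 pred=T actual=T -> ctr[0]=3
Ev 7: PC=5 idx=1 pred=T actual=N -> ctr[1]=1
Ev 8: PC=5 idx=1 pred=N actual=T -> ctr[1]=2
Ev 9: PC=3 idx=3 pred=T actual=N -> ctr[3]=2
Ev 10: PC=3 idx=3 pred=T actual=N -> ctr[3]=1
Ev 11: PC=5 idx=1 pred=T actual=T -> ctr[1]=3
Ev 12: PC=4 idx=0 pred=T actual=T -> ctr[0]=3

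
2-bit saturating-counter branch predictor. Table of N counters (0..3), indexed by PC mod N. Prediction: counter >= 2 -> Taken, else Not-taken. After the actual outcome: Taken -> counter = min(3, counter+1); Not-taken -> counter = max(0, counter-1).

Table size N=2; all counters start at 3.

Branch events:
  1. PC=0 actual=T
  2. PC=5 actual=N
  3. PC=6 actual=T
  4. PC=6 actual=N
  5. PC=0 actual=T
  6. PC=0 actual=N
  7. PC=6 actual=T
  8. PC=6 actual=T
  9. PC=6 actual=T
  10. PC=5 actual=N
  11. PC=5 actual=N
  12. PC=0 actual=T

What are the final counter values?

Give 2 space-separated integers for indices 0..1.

Answer: 3 0

Derivation:
Ev 1: PC=0 idx=0 pred=T actual=T -> ctr[0]=3
Ev 2: PC=5 idx=1 pred=T actual=N -> ctr[1]=2
Ev 3: PC=6 idx=0 pred=T actual=T -> ctr[0]=3
Ev 4: PC=6 idx=0 pred=T actual=N -> ctr[0]=2
Ev 5: PC=0 idx=0 pred=T actual=T -> ctr[0]=3
Ev 6: PC=0 idx=0 pred=T actual=N -> ctr[0]=2
Ev 7: PC=6 idx=0 pred=T actual=T -> ctr[0]=3
Ev 8: PC=6 idx=0 pred=T actual=T -> ctr[0]=3
Ev 9: PC=6 idx=0 pred=T actual=T -> ctr[0]=3
Ev 10: PC=5 idx=1 pred=T actual=N -> ctr[1]=1
Ev 11: PC=5 idx=1 pred=N actual=N -> ctr[1]=0
Ev 12: PC=0 idx=0 pred=T actual=T -> ctr[0]=3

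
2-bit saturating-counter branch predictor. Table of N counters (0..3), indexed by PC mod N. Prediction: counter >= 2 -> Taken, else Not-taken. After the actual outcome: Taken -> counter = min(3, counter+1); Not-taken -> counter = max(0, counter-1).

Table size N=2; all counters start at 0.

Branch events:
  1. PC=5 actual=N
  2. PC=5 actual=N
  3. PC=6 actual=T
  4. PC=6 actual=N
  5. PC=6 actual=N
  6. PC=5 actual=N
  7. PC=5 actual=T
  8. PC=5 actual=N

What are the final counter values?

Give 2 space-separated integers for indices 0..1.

Ev 1: PC=5 idx=1 pred=N actual=N -> ctr[1]=0
Ev 2: PC=5 idx=1 pred=N actual=N -> ctr[1]=0
Ev 3: PC=6 idx=0 pred=N actual=T -> ctr[0]=1
Ev 4: PC=6 idx=0 pred=N actual=N -> ctr[0]=0
Ev 5: PC=6 idx=0 pred=N actual=N -> ctr[0]=0
Ev 6: PC=5 idx=1 pred=N actual=N -> ctr[1]=0
Ev 7: PC=5 idx=1 pred=N actual=T -> ctr[1]=1
Ev 8: PC=5 idx=1 pred=N actual=N -> ctr[1]=0

Answer: 0 0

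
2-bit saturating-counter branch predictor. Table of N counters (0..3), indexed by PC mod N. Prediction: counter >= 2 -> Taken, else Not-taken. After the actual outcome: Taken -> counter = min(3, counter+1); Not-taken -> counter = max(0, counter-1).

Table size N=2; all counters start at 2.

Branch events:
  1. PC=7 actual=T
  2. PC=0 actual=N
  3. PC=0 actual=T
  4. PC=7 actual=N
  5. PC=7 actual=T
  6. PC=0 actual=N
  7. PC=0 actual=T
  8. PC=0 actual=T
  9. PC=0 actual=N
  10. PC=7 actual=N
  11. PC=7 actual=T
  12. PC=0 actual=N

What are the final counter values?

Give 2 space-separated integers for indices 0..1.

Answer: 1 3

Derivation:
Ev 1: PC=7 idx=1 pred=T actual=T -> ctr[1]=3
Ev 2: PC=0 idx=0 pred=T actual=N -> ctr[0]=1
Ev 3: PC=0 idx=0 pred=N actual=T -> ctr[0]=2
Ev 4: PC=7 idx=1 pred=T actual=N -> ctr[1]=2
Ev 5: PC=7 idx=1 pred=T actual=T -> ctr[1]=3
Ev 6: PC=0 idx=0 pred=T actual=N -> ctr[0]=1
Ev 7: PC=0 idx=0 pred=N actual=T -> ctr[0]=2
Ev 8: PC=0 idx=0 pred=T actual=T -> ctr[0]=3
Ev 9: PC=0 idx=0 pred=T actual=N -> ctr[0]=2
Ev 10: PC=7 idx=1 pred=T actual=N -> ctr[1]=2
Ev 11: PC=7 idx=1 pred=T actual=T -> ctr[1]=3
Ev 12: PC=0 idx=0 pred=T actual=N -> ctr[0]=1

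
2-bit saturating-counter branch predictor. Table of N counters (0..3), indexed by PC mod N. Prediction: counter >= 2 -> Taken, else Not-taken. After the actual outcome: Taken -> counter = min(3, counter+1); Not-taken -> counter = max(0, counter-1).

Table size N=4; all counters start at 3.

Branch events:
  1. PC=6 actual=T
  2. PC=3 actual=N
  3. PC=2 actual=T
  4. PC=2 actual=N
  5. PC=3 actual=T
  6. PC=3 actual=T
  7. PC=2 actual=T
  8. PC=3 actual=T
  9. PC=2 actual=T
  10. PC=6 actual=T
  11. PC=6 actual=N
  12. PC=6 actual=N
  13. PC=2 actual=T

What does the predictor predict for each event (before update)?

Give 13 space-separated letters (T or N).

Ev 1: PC=6 idx=2 pred=T actual=T -> ctr[2]=3
Ev 2: PC=3 idx=3 pred=T actual=N -> ctr[3]=2
Ev 3: PC=2 idx=2 pred=T actual=T -> ctr[2]=3
Ev 4: PC=2 idx=2 pred=T actual=N -> ctr[2]=2
Ev 5: PC=3 idx=3 pred=T actual=T -> ctr[3]=3
Ev 6: PC=3 idx=3 pred=T actual=T -> ctr[3]=3
Ev 7: PC=2 idx=2 pred=T actual=T -> ctr[2]=3
Ev 8: PC=3 idx=3 pred=T actual=T -> ctr[3]=3
Ev 9: PC=2 idx=2 pred=T actual=T -> ctr[2]=3
Ev 10: PC=6 idx=2 pred=T actual=T -> ctr[2]=3
Ev 11: PC=6 idx=2 pred=T actual=N -> ctr[2]=2
Ev 12: PC=6 idx=2 pred=T actual=N -> ctr[2]=1
Ev 13: PC=2 idx=2 pred=N actual=T -> ctr[2]=2

Answer: T T T T T T T T T T T T N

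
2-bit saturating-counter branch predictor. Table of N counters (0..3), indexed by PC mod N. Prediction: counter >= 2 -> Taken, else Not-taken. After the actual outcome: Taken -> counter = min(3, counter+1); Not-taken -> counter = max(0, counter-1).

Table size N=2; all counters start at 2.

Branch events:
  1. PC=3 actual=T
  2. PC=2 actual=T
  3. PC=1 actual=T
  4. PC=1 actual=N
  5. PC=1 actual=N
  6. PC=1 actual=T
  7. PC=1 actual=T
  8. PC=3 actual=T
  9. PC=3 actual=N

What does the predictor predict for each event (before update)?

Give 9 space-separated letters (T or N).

Ev 1: PC=3 idx=1 pred=T actual=T -> ctr[1]=3
Ev 2: PC=2 idx=0 pred=T actual=T -> ctr[0]=3
Ev 3: PC=1 idx=1 pred=T actual=T -> ctr[1]=3
Ev 4: PC=1 idx=1 pred=T actual=N -> ctr[1]=2
Ev 5: PC=1 idx=1 pred=T actual=N -> ctr[1]=1
Ev 6: PC=1 idx=1 pred=N actual=T -> ctr[1]=2
Ev 7: PC=1 idx=1 pred=T actual=T -> ctr[1]=3
Ev 8: PC=3 idx=1 pred=T actual=T -> ctr[1]=3
Ev 9: PC=3 idx=1 pred=T actual=N -> ctr[1]=2

Answer: T T T T T N T T T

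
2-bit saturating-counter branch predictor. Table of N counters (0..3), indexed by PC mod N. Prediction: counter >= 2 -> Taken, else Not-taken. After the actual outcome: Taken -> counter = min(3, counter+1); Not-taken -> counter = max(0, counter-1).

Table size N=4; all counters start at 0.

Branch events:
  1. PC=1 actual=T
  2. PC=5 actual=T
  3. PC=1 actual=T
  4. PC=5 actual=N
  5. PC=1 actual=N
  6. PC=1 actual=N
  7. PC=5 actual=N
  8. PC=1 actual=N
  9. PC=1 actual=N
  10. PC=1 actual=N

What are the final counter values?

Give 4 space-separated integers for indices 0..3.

Ev 1: PC=1 idx=1 pred=N actual=T -> ctr[1]=1
Ev 2: PC=5 idx=1 pred=N actual=T -> ctr[1]=2
Ev 3: PC=1 idx=1 pred=T actual=T -> ctr[1]=3
Ev 4: PC=5 idx=1 pred=T actual=N -> ctr[1]=2
Ev 5: PC=1 idx=1 pred=T actual=N -> ctr[1]=1
Ev 6: PC=1 idx=1 pred=N actual=N -> ctr[1]=0
Ev 7: PC=5 idx=1 pred=N actual=N -> ctr[1]=0
Ev 8: PC=1 idx=1 pred=N actual=N -> ctr[1]=0
Ev 9: PC=1 idx=1 pred=N actual=N -> ctr[1]=0
Ev 10: PC=1 idx=1 pred=N actual=N -> ctr[1]=0

Answer: 0 0 0 0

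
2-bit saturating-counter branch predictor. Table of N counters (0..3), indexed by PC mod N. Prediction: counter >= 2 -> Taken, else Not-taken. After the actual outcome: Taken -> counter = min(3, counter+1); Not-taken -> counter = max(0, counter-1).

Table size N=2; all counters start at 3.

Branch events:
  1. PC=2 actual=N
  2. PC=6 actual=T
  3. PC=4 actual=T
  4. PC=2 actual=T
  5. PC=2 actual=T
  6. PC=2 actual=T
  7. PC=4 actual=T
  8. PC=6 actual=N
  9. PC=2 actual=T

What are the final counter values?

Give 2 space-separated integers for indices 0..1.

Answer: 3 3

Derivation:
Ev 1: PC=2 idx=0 pred=T actual=N -> ctr[0]=2
Ev 2: PC=6 idx=0 pred=T actual=T -> ctr[0]=3
Ev 3: PC=4 idx=0 pred=T actual=T -> ctr[0]=3
Ev 4: PC=2 idx=0 pred=T actual=T -> ctr[0]=3
Ev 5: PC=2 idx=0 pred=T actual=T -> ctr[0]=3
Ev 6: PC=2 idx=0 pred=T actual=T -> ctr[0]=3
Ev 7: PC=4 idx=0 pred=T actual=T -> ctr[0]=3
Ev 8: PC=6 idx=0 pred=T actual=N -> ctr[0]=2
Ev 9: PC=2 idx=0 pred=T actual=T -> ctr[0]=3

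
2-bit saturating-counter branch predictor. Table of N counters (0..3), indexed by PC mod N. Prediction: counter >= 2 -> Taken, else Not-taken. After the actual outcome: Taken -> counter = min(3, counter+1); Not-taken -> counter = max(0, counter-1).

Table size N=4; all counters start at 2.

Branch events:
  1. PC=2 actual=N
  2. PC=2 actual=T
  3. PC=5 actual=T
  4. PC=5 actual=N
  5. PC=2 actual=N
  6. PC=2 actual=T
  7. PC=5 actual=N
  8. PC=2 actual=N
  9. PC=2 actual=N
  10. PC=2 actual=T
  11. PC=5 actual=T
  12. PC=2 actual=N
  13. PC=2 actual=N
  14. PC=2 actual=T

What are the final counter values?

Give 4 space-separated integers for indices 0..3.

Ev 1: PC=2 idx=2 pred=T actual=N -> ctr[2]=1
Ev 2: PC=2 idx=2 pred=N actual=T -> ctr[2]=2
Ev 3: PC=5 idx=1 pred=T actual=T -> ctr[1]=3
Ev 4: PC=5 idx=1 pred=T actual=N -> ctr[1]=2
Ev 5: PC=2 idx=2 pred=T actual=N -> ctr[2]=1
Ev 6: PC=2 idx=2 pred=N actual=T -> ctr[2]=2
Ev 7: PC=5 idx=1 pred=T actual=N -> ctr[1]=1
Ev 8: PC=2 idx=2 pred=T actual=N -> ctr[2]=1
Ev 9: PC=2 idx=2 pred=N actual=N -> ctr[2]=0
Ev 10: PC=2 idx=2 pred=N actual=T -> ctr[2]=1
Ev 11: PC=5 idx=1 pred=N actual=T -> ctr[1]=2
Ev 12: PC=2 idx=2 pred=N actual=N -> ctr[2]=0
Ev 13: PC=2 idx=2 pred=N actual=N -> ctr[2]=0
Ev 14: PC=2 idx=2 pred=N actual=T -> ctr[2]=1

Answer: 2 2 1 2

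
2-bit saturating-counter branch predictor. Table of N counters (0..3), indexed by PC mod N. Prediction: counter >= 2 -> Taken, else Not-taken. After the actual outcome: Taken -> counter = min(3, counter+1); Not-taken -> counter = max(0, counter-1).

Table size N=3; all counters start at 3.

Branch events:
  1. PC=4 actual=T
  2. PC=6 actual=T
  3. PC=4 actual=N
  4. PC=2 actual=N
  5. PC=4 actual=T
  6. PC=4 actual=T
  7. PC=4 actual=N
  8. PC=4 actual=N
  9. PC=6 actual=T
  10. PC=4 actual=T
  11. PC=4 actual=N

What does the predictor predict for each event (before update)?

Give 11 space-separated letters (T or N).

Answer: T T T T T T T T T N T

Derivation:
Ev 1: PC=4 idx=1 pred=T actual=T -> ctr[1]=3
Ev 2: PC=6 idx=0 pred=T actual=T -> ctr[0]=3
Ev 3: PC=4 idx=1 pred=T actual=N -> ctr[1]=2
Ev 4: PC=2 idx=2 pred=T actual=N -> ctr[2]=2
Ev 5: PC=4 idx=1 pred=T actual=T -> ctr[1]=3
Ev 6: PC=4 idx=1 pred=T actual=T -> ctr[1]=3
Ev 7: PC=4 idx=1 pred=T actual=N -> ctr[1]=2
Ev 8: PC=4 idx=1 pred=T actual=N -> ctr[1]=1
Ev 9: PC=6 idx=0 pred=T actual=T -> ctr[0]=3
Ev 10: PC=4 idx=1 pred=N actual=T -> ctr[1]=2
Ev 11: PC=4 idx=1 pred=T actual=N -> ctr[1]=1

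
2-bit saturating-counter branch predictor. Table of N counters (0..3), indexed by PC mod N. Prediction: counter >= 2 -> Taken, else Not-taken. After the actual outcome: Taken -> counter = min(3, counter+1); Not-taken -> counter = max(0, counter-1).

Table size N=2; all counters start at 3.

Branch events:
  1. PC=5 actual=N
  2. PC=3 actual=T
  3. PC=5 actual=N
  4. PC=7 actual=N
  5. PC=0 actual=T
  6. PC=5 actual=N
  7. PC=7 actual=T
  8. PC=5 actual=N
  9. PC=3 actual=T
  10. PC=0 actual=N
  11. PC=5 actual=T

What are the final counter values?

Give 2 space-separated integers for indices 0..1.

Ev 1: PC=5 idx=1 pred=T actual=N -> ctr[1]=2
Ev 2: PC=3 idx=1 pred=T actual=T -> ctr[1]=3
Ev 3: PC=5 idx=1 pred=T actual=N -> ctr[1]=2
Ev 4: PC=7 idx=1 pred=T actual=N -> ctr[1]=1
Ev 5: PC=0 idx=0 pred=T actual=T -> ctr[0]=3
Ev 6: PC=5 idx=1 pred=N actual=N -> ctr[1]=0
Ev 7: PC=7 idx=1 pred=N actual=T -> ctr[1]=1
Ev 8: PC=5 idx=1 pred=N actual=N -> ctr[1]=0
Ev 9: PC=3 idx=1 pred=N actual=T -> ctr[1]=1
Ev 10: PC=0 idx=0 pred=T actual=N -> ctr[0]=2
Ev 11: PC=5 idx=1 pred=N actual=T -> ctr[1]=2

Answer: 2 2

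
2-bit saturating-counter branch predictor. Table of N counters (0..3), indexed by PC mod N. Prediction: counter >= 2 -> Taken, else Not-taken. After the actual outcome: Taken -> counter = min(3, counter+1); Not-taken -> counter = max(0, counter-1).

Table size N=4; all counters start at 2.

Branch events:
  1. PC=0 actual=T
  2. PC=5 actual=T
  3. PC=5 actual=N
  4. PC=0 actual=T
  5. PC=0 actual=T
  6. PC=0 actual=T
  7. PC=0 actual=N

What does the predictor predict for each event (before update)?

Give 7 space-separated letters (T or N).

Answer: T T T T T T T

Derivation:
Ev 1: PC=0 idx=0 pred=T actual=T -> ctr[0]=3
Ev 2: PC=5 idx=1 pred=T actual=T -> ctr[1]=3
Ev 3: PC=5 idx=1 pred=T actual=N -> ctr[1]=2
Ev 4: PC=0 idx=0 pred=T actual=T -> ctr[0]=3
Ev 5: PC=0 idx=0 pred=T actual=T -> ctr[0]=3
Ev 6: PC=0 idx=0 pred=T actual=T -> ctr[0]=3
Ev 7: PC=0 idx=0 pred=T actual=N -> ctr[0]=2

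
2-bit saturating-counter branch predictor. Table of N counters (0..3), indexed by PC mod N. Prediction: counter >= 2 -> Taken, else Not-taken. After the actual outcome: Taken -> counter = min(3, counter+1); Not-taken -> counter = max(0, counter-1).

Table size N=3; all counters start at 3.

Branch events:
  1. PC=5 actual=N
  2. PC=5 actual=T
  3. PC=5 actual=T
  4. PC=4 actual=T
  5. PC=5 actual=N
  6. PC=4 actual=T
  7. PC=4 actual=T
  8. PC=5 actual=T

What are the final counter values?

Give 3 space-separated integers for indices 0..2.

Answer: 3 3 3

Derivation:
Ev 1: PC=5 idx=2 pred=T actual=N -> ctr[2]=2
Ev 2: PC=5 idx=2 pred=T actual=T -> ctr[2]=3
Ev 3: PC=5 idx=2 pred=T actual=T -> ctr[2]=3
Ev 4: PC=4 idx=1 pred=T actual=T -> ctr[1]=3
Ev 5: PC=5 idx=2 pred=T actual=N -> ctr[2]=2
Ev 6: PC=4 idx=1 pred=T actual=T -> ctr[1]=3
Ev 7: PC=4 idx=1 pred=T actual=T -> ctr[1]=3
Ev 8: PC=5 idx=2 pred=T actual=T -> ctr[2]=3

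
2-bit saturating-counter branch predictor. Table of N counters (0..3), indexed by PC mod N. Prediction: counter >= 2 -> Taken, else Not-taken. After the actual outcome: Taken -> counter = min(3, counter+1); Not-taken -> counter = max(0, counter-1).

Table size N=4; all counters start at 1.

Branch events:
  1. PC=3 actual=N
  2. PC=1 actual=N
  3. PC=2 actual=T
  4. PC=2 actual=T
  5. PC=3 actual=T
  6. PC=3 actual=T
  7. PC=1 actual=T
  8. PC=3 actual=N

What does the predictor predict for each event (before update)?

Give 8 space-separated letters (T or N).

Ev 1: PC=3 idx=3 pred=N actual=N -> ctr[3]=0
Ev 2: PC=1 idx=1 pred=N actual=N -> ctr[1]=0
Ev 3: PC=2 idx=2 pred=N actual=T -> ctr[2]=2
Ev 4: PC=2 idx=2 pred=T actual=T -> ctr[2]=3
Ev 5: PC=3 idx=3 pred=N actual=T -> ctr[3]=1
Ev 6: PC=3 idx=3 pred=N actual=T -> ctr[3]=2
Ev 7: PC=1 idx=1 pred=N actual=T -> ctr[1]=1
Ev 8: PC=3 idx=3 pred=T actual=N -> ctr[3]=1

Answer: N N N T N N N T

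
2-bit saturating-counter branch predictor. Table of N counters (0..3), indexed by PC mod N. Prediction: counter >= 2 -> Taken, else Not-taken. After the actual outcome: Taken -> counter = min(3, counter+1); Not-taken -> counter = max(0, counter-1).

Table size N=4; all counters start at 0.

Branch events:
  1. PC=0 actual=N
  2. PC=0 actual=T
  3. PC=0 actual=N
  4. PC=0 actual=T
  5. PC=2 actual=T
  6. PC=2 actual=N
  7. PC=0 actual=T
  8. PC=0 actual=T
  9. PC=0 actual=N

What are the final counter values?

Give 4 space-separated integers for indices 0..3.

Answer: 2 0 0 0

Derivation:
Ev 1: PC=0 idx=0 pred=N actual=N -> ctr[0]=0
Ev 2: PC=0 idx=0 pred=N actual=T -> ctr[0]=1
Ev 3: PC=0 idx=0 pred=N actual=N -> ctr[0]=0
Ev 4: PC=0 idx=0 pred=N actual=T -> ctr[0]=1
Ev 5: PC=2 idx=2 pred=N actual=T -> ctr[2]=1
Ev 6: PC=2 idx=2 pred=N actual=N -> ctr[2]=0
Ev 7: PC=0 idx=0 pred=N actual=T -> ctr[0]=2
Ev 8: PC=0 idx=0 pred=T actual=T -> ctr[0]=3
Ev 9: PC=0 idx=0 pred=T actual=N -> ctr[0]=2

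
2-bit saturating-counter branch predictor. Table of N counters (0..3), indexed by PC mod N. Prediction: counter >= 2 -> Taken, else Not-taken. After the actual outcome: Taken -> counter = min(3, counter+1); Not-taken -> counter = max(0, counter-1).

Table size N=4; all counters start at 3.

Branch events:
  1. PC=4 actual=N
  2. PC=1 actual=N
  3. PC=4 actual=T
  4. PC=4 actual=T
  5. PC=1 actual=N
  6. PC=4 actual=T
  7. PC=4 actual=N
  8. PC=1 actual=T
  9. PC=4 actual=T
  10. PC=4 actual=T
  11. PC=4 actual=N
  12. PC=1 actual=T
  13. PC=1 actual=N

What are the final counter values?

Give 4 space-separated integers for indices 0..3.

Ev 1: PC=4 idx=0 pred=T actual=N -> ctr[0]=2
Ev 2: PC=1 idx=1 pred=T actual=N -> ctr[1]=2
Ev 3: PC=4 idx=0 pred=T actual=T -> ctr[0]=3
Ev 4: PC=4 idx=0 pred=T actual=T -> ctr[0]=3
Ev 5: PC=1 idx=1 pred=T actual=N -> ctr[1]=1
Ev 6: PC=4 idx=0 pred=T actual=T -> ctr[0]=3
Ev 7: PC=4 idx=0 pred=T actual=N -> ctr[0]=2
Ev 8: PC=1 idx=1 pred=N actual=T -> ctr[1]=2
Ev 9: PC=4 idx=0 pred=T actual=T -> ctr[0]=3
Ev 10: PC=4 idx=0 pred=T actual=T -> ctr[0]=3
Ev 11: PC=4 idx=0 pred=T actual=N -> ctr[0]=2
Ev 12: PC=1 idx=1 pred=T actual=T -> ctr[1]=3
Ev 13: PC=1 idx=1 pred=T actual=N -> ctr[1]=2

Answer: 2 2 3 3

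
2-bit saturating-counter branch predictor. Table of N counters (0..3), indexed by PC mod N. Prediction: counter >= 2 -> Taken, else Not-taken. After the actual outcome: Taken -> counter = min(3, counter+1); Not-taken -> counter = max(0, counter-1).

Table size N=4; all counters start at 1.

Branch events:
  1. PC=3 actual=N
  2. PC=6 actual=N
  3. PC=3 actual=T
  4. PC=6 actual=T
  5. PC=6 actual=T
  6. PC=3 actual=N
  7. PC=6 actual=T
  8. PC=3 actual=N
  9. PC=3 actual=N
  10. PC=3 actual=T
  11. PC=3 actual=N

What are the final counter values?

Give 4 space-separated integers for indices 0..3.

Ev 1: PC=3 idx=3 pred=N actual=N -> ctr[3]=0
Ev 2: PC=6 idx=2 pred=N actual=N -> ctr[2]=0
Ev 3: PC=3 idx=3 pred=N actual=T -> ctr[3]=1
Ev 4: PC=6 idx=2 pred=N actual=T -> ctr[2]=1
Ev 5: PC=6 idx=2 pred=N actual=T -> ctr[2]=2
Ev 6: PC=3 idx=3 pred=N actual=N -> ctr[3]=0
Ev 7: PC=6 idx=2 pred=T actual=T -> ctr[2]=3
Ev 8: PC=3 idx=3 pred=N actual=N -> ctr[3]=0
Ev 9: PC=3 idx=3 pred=N actual=N -> ctr[3]=0
Ev 10: PC=3 idx=3 pred=N actual=T -> ctr[3]=1
Ev 11: PC=3 idx=3 pred=N actual=N -> ctr[3]=0

Answer: 1 1 3 0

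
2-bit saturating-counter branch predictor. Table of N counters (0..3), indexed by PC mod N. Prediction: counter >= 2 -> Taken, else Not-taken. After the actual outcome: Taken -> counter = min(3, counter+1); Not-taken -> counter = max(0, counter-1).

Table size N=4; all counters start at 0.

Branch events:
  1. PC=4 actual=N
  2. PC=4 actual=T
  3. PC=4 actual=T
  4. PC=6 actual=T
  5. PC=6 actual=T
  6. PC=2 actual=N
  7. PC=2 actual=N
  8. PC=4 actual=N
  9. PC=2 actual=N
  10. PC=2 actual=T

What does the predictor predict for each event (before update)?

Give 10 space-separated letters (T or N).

Answer: N N N N N T N T N N

Derivation:
Ev 1: PC=4 idx=0 pred=N actual=N -> ctr[0]=0
Ev 2: PC=4 idx=0 pred=N actual=T -> ctr[0]=1
Ev 3: PC=4 idx=0 pred=N actual=T -> ctr[0]=2
Ev 4: PC=6 idx=2 pred=N actual=T -> ctr[2]=1
Ev 5: PC=6 idx=2 pred=N actual=T -> ctr[2]=2
Ev 6: PC=2 idx=2 pred=T actual=N -> ctr[2]=1
Ev 7: PC=2 idx=2 pred=N actual=N -> ctr[2]=0
Ev 8: PC=4 idx=0 pred=T actual=N -> ctr[0]=1
Ev 9: PC=2 idx=2 pred=N actual=N -> ctr[2]=0
Ev 10: PC=2 idx=2 pred=N actual=T -> ctr[2]=1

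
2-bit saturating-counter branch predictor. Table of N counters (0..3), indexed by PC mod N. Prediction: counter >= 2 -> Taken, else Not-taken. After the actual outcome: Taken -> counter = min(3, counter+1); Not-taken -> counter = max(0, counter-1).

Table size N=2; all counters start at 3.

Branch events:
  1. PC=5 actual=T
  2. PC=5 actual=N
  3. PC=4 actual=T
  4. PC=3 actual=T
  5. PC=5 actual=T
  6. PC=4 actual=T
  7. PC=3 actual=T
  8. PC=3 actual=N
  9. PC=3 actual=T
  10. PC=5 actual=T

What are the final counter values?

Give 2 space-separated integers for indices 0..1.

Ev 1: PC=5 idx=1 pred=T actual=T -> ctr[1]=3
Ev 2: PC=5 idx=1 pred=T actual=N -> ctr[1]=2
Ev 3: PC=4 idx=0 pred=T actual=T -> ctr[0]=3
Ev 4: PC=3 idx=1 pred=T actual=T -> ctr[1]=3
Ev 5: PC=5 idx=1 pred=T actual=T -> ctr[1]=3
Ev 6: PC=4 idx=0 pred=T actual=T -> ctr[0]=3
Ev 7: PC=3 idx=1 pred=T actual=T -> ctr[1]=3
Ev 8: PC=3 idx=1 pred=T actual=N -> ctr[1]=2
Ev 9: PC=3 idx=1 pred=T actual=T -> ctr[1]=3
Ev 10: PC=5 idx=1 pred=T actual=T -> ctr[1]=3

Answer: 3 3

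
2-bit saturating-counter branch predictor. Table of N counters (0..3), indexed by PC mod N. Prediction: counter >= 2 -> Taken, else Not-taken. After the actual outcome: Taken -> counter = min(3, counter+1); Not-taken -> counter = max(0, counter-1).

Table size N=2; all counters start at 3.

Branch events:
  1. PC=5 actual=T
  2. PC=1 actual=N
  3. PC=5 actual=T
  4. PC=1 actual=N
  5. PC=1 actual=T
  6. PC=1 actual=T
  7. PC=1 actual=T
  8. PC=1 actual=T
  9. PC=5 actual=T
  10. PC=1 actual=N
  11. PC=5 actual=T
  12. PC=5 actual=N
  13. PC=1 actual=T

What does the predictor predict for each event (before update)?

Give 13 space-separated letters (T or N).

Answer: T T T T T T T T T T T T T

Derivation:
Ev 1: PC=5 idx=1 pred=T actual=T -> ctr[1]=3
Ev 2: PC=1 idx=1 pred=T actual=N -> ctr[1]=2
Ev 3: PC=5 idx=1 pred=T actual=T -> ctr[1]=3
Ev 4: PC=1 idx=1 pred=T actual=N -> ctr[1]=2
Ev 5: PC=1 idx=1 pred=T actual=T -> ctr[1]=3
Ev 6: PC=1 idx=1 pred=T actual=T -> ctr[1]=3
Ev 7: PC=1 idx=1 pred=T actual=T -> ctr[1]=3
Ev 8: PC=1 idx=1 pred=T actual=T -> ctr[1]=3
Ev 9: PC=5 idx=1 pred=T actual=T -> ctr[1]=3
Ev 10: PC=1 idx=1 pred=T actual=N -> ctr[1]=2
Ev 11: PC=5 idx=1 pred=T actual=T -> ctr[1]=3
Ev 12: PC=5 idx=1 pred=T actual=N -> ctr[1]=2
Ev 13: PC=1 idx=1 pred=T actual=T -> ctr[1]=3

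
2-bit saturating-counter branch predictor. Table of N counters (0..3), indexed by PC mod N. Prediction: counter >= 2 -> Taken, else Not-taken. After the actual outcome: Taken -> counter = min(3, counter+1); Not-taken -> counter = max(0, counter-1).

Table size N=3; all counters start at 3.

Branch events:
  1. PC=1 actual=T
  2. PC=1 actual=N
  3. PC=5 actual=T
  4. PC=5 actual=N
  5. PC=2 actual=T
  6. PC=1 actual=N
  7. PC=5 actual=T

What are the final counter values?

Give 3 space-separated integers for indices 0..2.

Ev 1: PC=1 idx=1 pred=T actual=T -> ctr[1]=3
Ev 2: PC=1 idx=1 pred=T actual=N -> ctr[1]=2
Ev 3: PC=5 idx=2 pred=T actual=T -> ctr[2]=3
Ev 4: PC=5 idx=2 pred=T actual=N -> ctr[2]=2
Ev 5: PC=2 idx=2 pred=T actual=T -> ctr[2]=3
Ev 6: PC=1 idx=1 pred=T actual=N -> ctr[1]=1
Ev 7: PC=5 idx=2 pred=T actual=T -> ctr[2]=3

Answer: 3 1 3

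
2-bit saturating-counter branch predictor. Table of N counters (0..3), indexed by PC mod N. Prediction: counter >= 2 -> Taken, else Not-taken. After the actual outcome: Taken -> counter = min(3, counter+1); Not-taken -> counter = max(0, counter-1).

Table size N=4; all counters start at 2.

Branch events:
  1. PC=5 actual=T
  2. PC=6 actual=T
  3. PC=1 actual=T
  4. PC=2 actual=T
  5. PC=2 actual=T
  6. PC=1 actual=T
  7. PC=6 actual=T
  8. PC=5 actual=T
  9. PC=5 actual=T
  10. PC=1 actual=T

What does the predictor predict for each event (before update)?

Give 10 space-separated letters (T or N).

Ev 1: PC=5 idx=1 pred=T actual=T -> ctr[1]=3
Ev 2: PC=6 idx=2 pred=T actual=T -> ctr[2]=3
Ev 3: PC=1 idx=1 pred=T actual=T -> ctr[1]=3
Ev 4: PC=2 idx=2 pred=T actual=T -> ctr[2]=3
Ev 5: PC=2 idx=2 pred=T actual=T -> ctr[2]=3
Ev 6: PC=1 idx=1 pred=T actual=T -> ctr[1]=3
Ev 7: PC=6 idx=2 pred=T actual=T -> ctr[2]=3
Ev 8: PC=5 idx=1 pred=T actual=T -> ctr[1]=3
Ev 9: PC=5 idx=1 pred=T actual=T -> ctr[1]=3
Ev 10: PC=1 idx=1 pred=T actual=T -> ctr[1]=3

Answer: T T T T T T T T T T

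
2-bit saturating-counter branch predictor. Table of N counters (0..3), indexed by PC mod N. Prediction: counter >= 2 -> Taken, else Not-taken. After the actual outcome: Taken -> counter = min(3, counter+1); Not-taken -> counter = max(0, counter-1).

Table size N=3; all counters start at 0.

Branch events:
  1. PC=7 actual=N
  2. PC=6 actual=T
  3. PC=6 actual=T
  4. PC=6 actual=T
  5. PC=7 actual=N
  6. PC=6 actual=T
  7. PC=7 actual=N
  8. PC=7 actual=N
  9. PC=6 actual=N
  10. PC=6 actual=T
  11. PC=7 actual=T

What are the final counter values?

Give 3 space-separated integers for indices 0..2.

Answer: 3 1 0

Derivation:
Ev 1: PC=7 idx=1 pred=N actual=N -> ctr[1]=0
Ev 2: PC=6 idx=0 pred=N actual=T -> ctr[0]=1
Ev 3: PC=6 idx=0 pred=N actual=T -> ctr[0]=2
Ev 4: PC=6 idx=0 pred=T actual=T -> ctr[0]=3
Ev 5: PC=7 idx=1 pred=N actual=N -> ctr[1]=0
Ev 6: PC=6 idx=0 pred=T actual=T -> ctr[0]=3
Ev 7: PC=7 idx=1 pred=N actual=N -> ctr[1]=0
Ev 8: PC=7 idx=1 pred=N actual=N -> ctr[1]=0
Ev 9: PC=6 idx=0 pred=T actual=N -> ctr[0]=2
Ev 10: PC=6 idx=0 pred=T actual=T -> ctr[0]=3
Ev 11: PC=7 idx=1 pred=N actual=T -> ctr[1]=1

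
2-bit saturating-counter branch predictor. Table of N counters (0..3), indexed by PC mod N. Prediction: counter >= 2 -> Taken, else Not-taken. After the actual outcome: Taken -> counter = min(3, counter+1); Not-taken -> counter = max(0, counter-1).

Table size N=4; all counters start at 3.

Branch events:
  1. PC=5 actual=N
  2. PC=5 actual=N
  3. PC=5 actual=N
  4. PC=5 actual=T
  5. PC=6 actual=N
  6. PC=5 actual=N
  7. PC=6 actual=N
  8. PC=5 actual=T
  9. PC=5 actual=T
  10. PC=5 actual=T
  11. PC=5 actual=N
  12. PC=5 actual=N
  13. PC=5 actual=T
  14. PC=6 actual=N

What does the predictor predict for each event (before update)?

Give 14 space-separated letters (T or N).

Ev 1: PC=5 idx=1 pred=T actual=N -> ctr[1]=2
Ev 2: PC=5 idx=1 pred=T actual=N -> ctr[1]=1
Ev 3: PC=5 idx=1 pred=N actual=N -> ctr[1]=0
Ev 4: PC=5 idx=1 pred=N actual=T -> ctr[1]=1
Ev 5: PC=6 idx=2 pred=T actual=N -> ctr[2]=2
Ev 6: PC=5 idx=1 pred=N actual=N -> ctr[1]=0
Ev 7: PC=6 idx=2 pred=T actual=N -> ctr[2]=1
Ev 8: PC=5 idx=1 pred=N actual=T -> ctr[1]=1
Ev 9: PC=5 idx=1 pred=N actual=T -> ctr[1]=2
Ev 10: PC=5 idx=1 pred=T actual=T -> ctr[1]=3
Ev 11: PC=5 idx=1 pred=T actual=N -> ctr[1]=2
Ev 12: PC=5 idx=1 pred=T actual=N -> ctr[1]=1
Ev 13: PC=5 idx=1 pred=N actual=T -> ctr[1]=2
Ev 14: PC=6 idx=2 pred=N actual=N -> ctr[2]=0

Answer: T T N N T N T N N T T T N N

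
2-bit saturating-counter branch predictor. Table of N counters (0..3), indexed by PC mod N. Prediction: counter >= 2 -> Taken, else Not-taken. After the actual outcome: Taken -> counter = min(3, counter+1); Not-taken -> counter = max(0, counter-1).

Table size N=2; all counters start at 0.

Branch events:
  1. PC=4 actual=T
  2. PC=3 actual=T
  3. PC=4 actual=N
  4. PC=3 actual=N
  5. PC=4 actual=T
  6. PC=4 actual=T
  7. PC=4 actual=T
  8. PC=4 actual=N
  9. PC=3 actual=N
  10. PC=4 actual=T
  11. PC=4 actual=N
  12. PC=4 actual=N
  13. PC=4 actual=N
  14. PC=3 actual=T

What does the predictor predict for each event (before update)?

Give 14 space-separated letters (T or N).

Answer: N N N N N N T T N T T T N N

Derivation:
Ev 1: PC=4 idx=0 pred=N actual=T -> ctr[0]=1
Ev 2: PC=3 idx=1 pred=N actual=T -> ctr[1]=1
Ev 3: PC=4 idx=0 pred=N actual=N -> ctr[0]=0
Ev 4: PC=3 idx=1 pred=N actual=N -> ctr[1]=0
Ev 5: PC=4 idx=0 pred=N actual=T -> ctr[0]=1
Ev 6: PC=4 idx=0 pred=N actual=T -> ctr[0]=2
Ev 7: PC=4 idx=0 pred=T actual=T -> ctr[0]=3
Ev 8: PC=4 idx=0 pred=T actual=N -> ctr[0]=2
Ev 9: PC=3 idx=1 pred=N actual=N -> ctr[1]=0
Ev 10: PC=4 idx=0 pred=T actual=T -> ctr[0]=3
Ev 11: PC=4 idx=0 pred=T actual=N -> ctr[0]=2
Ev 12: PC=4 idx=0 pred=T actual=N -> ctr[0]=1
Ev 13: PC=4 idx=0 pred=N actual=N -> ctr[0]=0
Ev 14: PC=3 idx=1 pred=N actual=T -> ctr[1]=1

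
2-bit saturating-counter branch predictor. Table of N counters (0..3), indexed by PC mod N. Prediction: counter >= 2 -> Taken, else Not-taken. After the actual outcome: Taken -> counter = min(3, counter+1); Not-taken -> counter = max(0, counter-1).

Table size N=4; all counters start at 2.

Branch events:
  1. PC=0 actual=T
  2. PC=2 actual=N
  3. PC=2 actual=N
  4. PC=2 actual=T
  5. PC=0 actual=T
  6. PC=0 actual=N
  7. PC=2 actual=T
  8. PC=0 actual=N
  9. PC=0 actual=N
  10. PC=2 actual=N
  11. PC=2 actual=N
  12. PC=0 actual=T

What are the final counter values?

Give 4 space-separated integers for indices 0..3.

Answer: 1 2 0 2

Derivation:
Ev 1: PC=0 idx=0 pred=T actual=T -> ctr[0]=3
Ev 2: PC=2 idx=2 pred=T actual=N -> ctr[2]=1
Ev 3: PC=2 idx=2 pred=N actual=N -> ctr[2]=0
Ev 4: PC=2 idx=2 pred=N actual=T -> ctr[2]=1
Ev 5: PC=0 idx=0 pred=T actual=T -> ctr[0]=3
Ev 6: PC=0 idx=0 pred=T actual=N -> ctr[0]=2
Ev 7: PC=2 idx=2 pred=N actual=T -> ctr[2]=2
Ev 8: PC=0 idx=0 pred=T actual=N -> ctr[0]=1
Ev 9: PC=0 idx=0 pred=N actual=N -> ctr[0]=0
Ev 10: PC=2 idx=2 pred=T actual=N -> ctr[2]=1
Ev 11: PC=2 idx=2 pred=N actual=N -> ctr[2]=0
Ev 12: PC=0 idx=0 pred=N actual=T -> ctr[0]=1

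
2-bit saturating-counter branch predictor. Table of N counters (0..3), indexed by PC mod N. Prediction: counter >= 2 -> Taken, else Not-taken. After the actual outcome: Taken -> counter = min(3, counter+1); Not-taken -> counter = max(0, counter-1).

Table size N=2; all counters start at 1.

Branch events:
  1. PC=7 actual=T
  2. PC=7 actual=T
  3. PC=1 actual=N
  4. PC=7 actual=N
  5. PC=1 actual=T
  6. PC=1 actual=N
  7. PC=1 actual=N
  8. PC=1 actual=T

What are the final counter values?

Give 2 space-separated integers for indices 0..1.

Ev 1: PC=7 idx=1 pred=N actual=T -> ctr[1]=2
Ev 2: PC=7 idx=1 pred=T actual=T -> ctr[1]=3
Ev 3: PC=1 idx=1 pred=T actual=N -> ctr[1]=2
Ev 4: PC=7 idx=1 pred=T actual=N -> ctr[1]=1
Ev 5: PC=1 idx=1 pred=N actual=T -> ctr[1]=2
Ev 6: PC=1 idx=1 pred=T actual=N -> ctr[1]=1
Ev 7: PC=1 idx=1 pred=N actual=N -> ctr[1]=0
Ev 8: PC=1 idx=1 pred=N actual=T -> ctr[1]=1

Answer: 1 1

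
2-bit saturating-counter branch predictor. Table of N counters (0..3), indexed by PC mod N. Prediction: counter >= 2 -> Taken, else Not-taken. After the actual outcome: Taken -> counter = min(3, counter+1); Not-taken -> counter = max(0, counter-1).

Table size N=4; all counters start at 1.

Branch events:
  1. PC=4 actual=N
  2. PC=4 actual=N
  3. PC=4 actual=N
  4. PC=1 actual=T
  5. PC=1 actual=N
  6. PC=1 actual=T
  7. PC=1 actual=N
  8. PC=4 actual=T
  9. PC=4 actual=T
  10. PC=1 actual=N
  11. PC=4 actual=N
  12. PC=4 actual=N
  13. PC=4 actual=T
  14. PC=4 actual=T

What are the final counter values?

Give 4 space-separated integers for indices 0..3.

Ev 1: PC=4 idx=0 pred=N actual=N -> ctr[0]=0
Ev 2: PC=4 idx=0 pred=N actual=N -> ctr[0]=0
Ev 3: PC=4 idx=0 pred=N actual=N -> ctr[0]=0
Ev 4: PC=1 idx=1 pred=N actual=T -> ctr[1]=2
Ev 5: PC=1 idx=1 pred=T actual=N -> ctr[1]=1
Ev 6: PC=1 idx=1 pred=N actual=T -> ctr[1]=2
Ev 7: PC=1 idx=1 pred=T actual=N -> ctr[1]=1
Ev 8: PC=4 idx=0 pred=N actual=T -> ctr[0]=1
Ev 9: PC=4 idx=0 pred=N actual=T -> ctr[0]=2
Ev 10: PC=1 idx=1 pred=N actual=N -> ctr[1]=0
Ev 11: PC=4 idx=0 pred=T actual=N -> ctr[0]=1
Ev 12: PC=4 idx=0 pred=N actual=N -> ctr[0]=0
Ev 13: PC=4 idx=0 pred=N actual=T -> ctr[0]=1
Ev 14: PC=4 idx=0 pred=N actual=T -> ctr[0]=2

Answer: 2 0 1 1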